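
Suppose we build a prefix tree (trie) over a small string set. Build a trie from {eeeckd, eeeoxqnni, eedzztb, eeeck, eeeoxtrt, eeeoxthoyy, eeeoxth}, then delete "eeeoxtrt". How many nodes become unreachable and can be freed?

Walk "eeeoxtrt" from the leaf back toward the root, removing each node that no remaining word uses.
The suffix "rt" (2 nodes) is used only by "eeeoxtrt"; the node for "eeeoxt" still has the child "h", so pruning stops there.
Nodes removed: 2

2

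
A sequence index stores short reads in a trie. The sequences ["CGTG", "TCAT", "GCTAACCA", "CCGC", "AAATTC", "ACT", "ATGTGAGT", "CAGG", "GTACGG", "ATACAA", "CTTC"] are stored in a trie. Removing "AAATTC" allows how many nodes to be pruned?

5

A node on "AAATTC"'s path can go only if nothing else ends at it or branches off below it.
The suffix "AATTC" (5 nodes) is used only by "AAATTC"; the node for "A" still has the child "C", so pruning stops there.
Nodes removed: 5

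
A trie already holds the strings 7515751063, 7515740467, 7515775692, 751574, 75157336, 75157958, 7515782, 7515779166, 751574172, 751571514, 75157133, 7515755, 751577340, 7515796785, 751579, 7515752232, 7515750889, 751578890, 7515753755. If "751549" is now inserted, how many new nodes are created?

2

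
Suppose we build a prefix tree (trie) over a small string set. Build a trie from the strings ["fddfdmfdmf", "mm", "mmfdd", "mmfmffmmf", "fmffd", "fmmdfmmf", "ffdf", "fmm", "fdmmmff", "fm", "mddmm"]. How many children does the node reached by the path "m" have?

Follow the path "m" to its node, then look at its outgoing edges.
Characters that immediately follow "m" among the stored strings: {d, m}.
That node has 2 child edges.

2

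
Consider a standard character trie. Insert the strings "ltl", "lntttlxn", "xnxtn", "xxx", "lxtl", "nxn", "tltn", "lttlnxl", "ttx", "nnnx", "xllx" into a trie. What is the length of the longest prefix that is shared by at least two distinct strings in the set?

The deepest shared node is where two words last agree before diverging.
e.g. "ltl" and "lttlnxl" share the prefix "lt" of length 2; no pair shares a longer one.
Longest shared-prefix length: 2

2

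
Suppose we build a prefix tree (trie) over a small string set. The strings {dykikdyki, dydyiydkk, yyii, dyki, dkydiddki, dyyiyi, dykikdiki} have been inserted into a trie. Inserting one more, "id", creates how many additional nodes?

2

Nothing in the trie begins with "i"; the whole of "id" is new.
2 − 0 = 2 new nodes.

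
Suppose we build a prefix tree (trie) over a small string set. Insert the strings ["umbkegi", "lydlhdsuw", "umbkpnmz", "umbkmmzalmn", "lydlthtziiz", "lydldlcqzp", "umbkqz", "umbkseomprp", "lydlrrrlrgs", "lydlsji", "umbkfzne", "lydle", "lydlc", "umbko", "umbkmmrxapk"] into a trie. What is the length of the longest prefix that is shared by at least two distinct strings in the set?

Equivalently: take the maximum, over all pairs, of their longest common prefix length.
"umbkmmrxapk" and "umbkmmzalmn" agree on "umbkmm" (6 characters) before diverging; nothing deeper is shared.
Longest shared-prefix length: 6

6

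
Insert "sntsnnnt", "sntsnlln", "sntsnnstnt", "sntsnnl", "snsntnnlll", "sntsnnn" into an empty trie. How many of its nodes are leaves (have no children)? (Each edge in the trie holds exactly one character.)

5

A leaf is a node with no children — equivalently, the end of a word that is not a proper prefix of any other stored word.
Those words: "snsntnnlll", "sntsnlln", "sntsnnl", "sntsnnnt", "sntsnnstnt"
Leaf count: 5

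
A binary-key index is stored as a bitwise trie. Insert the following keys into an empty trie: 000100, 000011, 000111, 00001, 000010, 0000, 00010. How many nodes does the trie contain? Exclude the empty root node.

12

Trace insertions, counting only characters that open a new branch:
  "000100" → 6 new (0, 0, 0, 1, 0, 0)
  "000011" → prefix "000" already present; 3 new (0, 1, 1)
  "000111" → prefix "0001" already present; 2 new (1, 1)
  "00001" → prefix "00001" already present; 0 new (none)
  "000010" → prefix "00001" already present; 1 new (0)
  "0000" → prefix "0000" already present; 0 new (none)
  "00010" → prefix "00010" already present; 0 new (none)
Total nodes = 6 + 3 + 2 + 0 + 1 + 0 + 0 = 12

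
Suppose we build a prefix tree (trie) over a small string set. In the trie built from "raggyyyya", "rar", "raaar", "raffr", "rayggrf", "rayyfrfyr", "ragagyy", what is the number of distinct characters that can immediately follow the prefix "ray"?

The children of the "ray" node are the distinct next characters among strings starting with "ray".
Characters that immediately follow "ray" among the stored strings: {g, y}.
That node has 2 child edges.

2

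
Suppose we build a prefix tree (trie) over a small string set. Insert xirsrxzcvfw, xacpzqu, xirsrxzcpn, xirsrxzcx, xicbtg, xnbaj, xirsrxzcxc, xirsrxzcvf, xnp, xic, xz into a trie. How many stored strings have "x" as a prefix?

11

Traverse to the node for "x", then collect every word in that subtree.
Words under "x": xacpzqu, xic, xicbtg, xirsrxzcpn, xirsrxzcvf, xirsrxzcvfw, xirsrxzcx, xirsrxzcxc, xnbaj, xnp, xz
Count: 11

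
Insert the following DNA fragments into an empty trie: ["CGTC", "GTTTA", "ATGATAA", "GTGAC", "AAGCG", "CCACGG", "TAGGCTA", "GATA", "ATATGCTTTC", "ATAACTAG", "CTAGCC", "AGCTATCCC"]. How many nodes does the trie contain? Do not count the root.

64

Insert word by word; a character creates a node only if that edge doesn't already exist:
  "CGTC" → 4 new (C, G, T, C)
  "GTTTA" → 5 new (G, T, T, T, A)
  "ATGATAA" → 7 new (A, T, G, A, T, A, A)
  "GTGAC" → prefix "GT" already present; 3 new (G, A, C)
  "AAGCG" → prefix "A" already present; 4 new (A, G, C, G)
  "CCACGG" → prefix "C" already present; 5 new (C, A, C, G, G)
  "TAGGCTA" → 7 new (T, A, G, G, C, T, A)
  "GATA" → prefix "G" already present; 3 new (A, T, A)
  "ATATGCTTTC" → prefix "AT" already present; 8 new (A, T, G, C, T, T, T, C)
  "ATAACTAG" → prefix "ATA" already present; 5 new (A, C, T, A, G)
  "CTAGCC" → prefix "C" already present; 5 new (T, A, G, C, C)
  "AGCTATCCC" → prefix "A" already present; 8 new (G, C, T, A, T, C, C, C)
Total nodes = 4 + 5 + 7 + 3 + 4 + 5 + 7 + 3 + 8 + 5 + 5 + 8 = 64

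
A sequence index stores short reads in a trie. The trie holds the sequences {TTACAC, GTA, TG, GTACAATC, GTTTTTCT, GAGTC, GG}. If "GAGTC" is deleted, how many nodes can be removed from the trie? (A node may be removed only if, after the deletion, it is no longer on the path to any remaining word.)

4

After clearing the end-marker at "GAGTC", prune upward until reaching a node still needed by another word.
The suffix "AGTC" (4 nodes) is used only by "GAGTC"; the node for "G" still has the child "T", so pruning stops there.
Nodes removed: 4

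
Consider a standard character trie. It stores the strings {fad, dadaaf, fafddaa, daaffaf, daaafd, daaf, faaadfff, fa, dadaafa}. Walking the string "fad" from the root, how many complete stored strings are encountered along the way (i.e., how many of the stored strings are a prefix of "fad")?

2

Traverse "fad" character by character; count nodes along the way that are marked as word ends.
Prefixes of the query that are stored words: "fa", "fad"
Count: 2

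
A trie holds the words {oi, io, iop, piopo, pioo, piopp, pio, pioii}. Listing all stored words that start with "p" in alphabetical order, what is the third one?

pioo

DFS of the "p" subtree visits, in order: "pio", "pioii", "pioo", "piopo", "piopp"
The 3rd is pioo.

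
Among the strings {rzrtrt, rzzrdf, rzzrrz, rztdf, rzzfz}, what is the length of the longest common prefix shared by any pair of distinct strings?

Look for the deepest trie node that still has at least two words in its subtree.
"rzzrdf" and "rzzrrz" agree on "rzzr" (4 characters) before diverging; nothing deeper is shared.
Longest shared-prefix length: 4

4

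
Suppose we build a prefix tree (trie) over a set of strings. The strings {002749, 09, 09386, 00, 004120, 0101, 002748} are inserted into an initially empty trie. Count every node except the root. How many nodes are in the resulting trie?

18

Count nodes per top-level branch (shared prefixes stored once):
  '0'-branch (00, 002748, 002749, 004120, 0101, 09, 09386): 18 nodes
Sum: 18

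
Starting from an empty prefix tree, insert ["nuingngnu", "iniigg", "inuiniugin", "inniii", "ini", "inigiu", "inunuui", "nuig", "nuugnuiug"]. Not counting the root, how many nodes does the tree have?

Insert word by word; a character creates a node only if that edge doesn't already exist:
  "nuingngnu" → 9 new (n, u, i, n, g, n, g, n, u)
  "iniigg" → 6 new (i, n, i, i, g, g)
  "inuiniugin" → prefix "in" already present; 8 new (u, i, n, i, u, g, i, n)
  "inniii" → prefix "in" already present; 4 new (n, i, i, i)
  "ini" → prefix "ini" already present; 0 new (none)
  "inigiu" → prefix "ini" already present; 3 new (g, i, u)
  "inunuui" → prefix "inu" already present; 4 new (n, u, u, i)
  "nuig" → prefix "nui" already present; 1 new (g)
  "nuugnuiug" → prefix "nu" already present; 7 new (u, g, n, u, i, u, g)
Total nodes = 9 + 6 + 8 + 4 + 0 + 3 + 4 + 1 + 7 = 42

42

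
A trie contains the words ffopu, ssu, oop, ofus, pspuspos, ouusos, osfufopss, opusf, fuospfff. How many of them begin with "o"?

5

Traverse to the node for "o", then collect every word in that subtree.
Words under "o": ofus, oop, opusf, osfufopss, ouusos
Count: 5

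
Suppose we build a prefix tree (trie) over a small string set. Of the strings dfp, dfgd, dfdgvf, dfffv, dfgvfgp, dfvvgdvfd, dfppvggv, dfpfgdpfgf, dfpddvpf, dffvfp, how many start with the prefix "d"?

Traverse to the node for "d", then collect every word in that subtree.
Matches: "dfdgvf", "dfffv", "dffvfp", "dfgd", "dfgvfgp", "dfp", "dfpddvpf", "dfpfgdpfgf", "dfppvggv", "dfvvgdvfd"
Count: 10

10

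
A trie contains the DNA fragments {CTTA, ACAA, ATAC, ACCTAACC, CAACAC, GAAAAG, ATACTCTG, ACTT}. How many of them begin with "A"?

5

Walk to "A"; the words in its subtree are exactly those with that prefix.
Matches: "ACAA", "ACCTAACC", "ACTT", "ATAC", "ATACTCTG"
Count: 5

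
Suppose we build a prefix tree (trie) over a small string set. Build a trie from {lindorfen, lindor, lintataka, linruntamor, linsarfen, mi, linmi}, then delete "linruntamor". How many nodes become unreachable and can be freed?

Walk "linruntamor" from the leaf back toward the root, removing each node that no remaining word uses.
The suffix "runtamor" (8 nodes) is used only by "linruntamor"; the node for "lin" still has the child "d", so pruning stops there.
Nodes removed: 8

8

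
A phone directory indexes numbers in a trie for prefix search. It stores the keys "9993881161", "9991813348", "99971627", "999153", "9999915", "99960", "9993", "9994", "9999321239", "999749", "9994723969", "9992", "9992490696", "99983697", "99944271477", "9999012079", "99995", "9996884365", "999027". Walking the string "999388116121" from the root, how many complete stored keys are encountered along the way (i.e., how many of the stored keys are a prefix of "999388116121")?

2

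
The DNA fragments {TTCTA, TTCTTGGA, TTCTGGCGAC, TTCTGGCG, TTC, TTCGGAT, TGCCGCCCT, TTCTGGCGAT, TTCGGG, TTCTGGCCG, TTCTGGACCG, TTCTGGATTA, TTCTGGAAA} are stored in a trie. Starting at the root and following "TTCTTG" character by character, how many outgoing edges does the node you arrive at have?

Follow the path "TTCTTG" to its node, then look at its outgoing edges.
Distinct next characters after "TTCTTG": G.
That node has 1 child edge.

1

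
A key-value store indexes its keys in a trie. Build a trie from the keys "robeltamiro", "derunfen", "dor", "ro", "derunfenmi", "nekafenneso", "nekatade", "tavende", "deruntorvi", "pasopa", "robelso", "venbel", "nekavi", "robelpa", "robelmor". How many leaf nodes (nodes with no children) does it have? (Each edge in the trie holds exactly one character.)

13

A leaf is a node with no children — equivalently, the end of a word that is not a proper prefix of any other stored word.
Those words: "derunfenmi", "deruntorvi", "dor", "nekafenneso", "nekatade", "nekavi", "pasopa", "robelmor", "robelpa", "robelso", "robeltamiro", "tavende", "venbel"
Leaf count: 13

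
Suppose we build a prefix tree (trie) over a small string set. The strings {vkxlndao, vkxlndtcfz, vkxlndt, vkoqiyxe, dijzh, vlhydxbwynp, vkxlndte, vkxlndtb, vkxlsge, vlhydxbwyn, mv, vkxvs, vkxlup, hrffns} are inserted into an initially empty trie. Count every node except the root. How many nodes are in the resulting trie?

Trace insertions, counting only characters that open a new branch:
  "vkxlndao" → 8 new (v, k, x, l, n, d, a, o)
  "vkxlndtcfz" → prefix "vkxlnd" already present; 4 new (t, c, f, z)
  "vkxlndt" → prefix "vkxlndt" already present; 0 new (none)
  "vkoqiyxe" → prefix "vk" already present; 6 new (o, q, i, y, x, e)
  "dijzh" → 5 new (d, i, j, z, h)
  "vlhydxbwynp" → prefix "v" already present; 10 new (l, h, y, d, x, b, w, y, n, p)
  "vkxlndte" → prefix "vkxlndt" already present; 1 new (e)
  "vkxlndtb" → prefix "vkxlndt" already present; 1 new (b)
  "vkxlsge" → prefix "vkxl" already present; 3 new (s, g, e)
  "vlhydxbwyn" → prefix "vlhydxbwyn" already present; 0 new (none)
  "mv" → 2 new (m, v)
  "vkxvs" → prefix "vkx" already present; 2 new (v, s)
  "vkxlup" → prefix "vkxl" already present; 2 new (u, p)
  "hrffns" → 6 new (h, r, f, f, n, s)
Total nodes = 8 + 4 + 0 + 6 + 5 + 10 + 1 + 1 + 3 + 0 + 2 + 2 + 2 + 6 = 50

50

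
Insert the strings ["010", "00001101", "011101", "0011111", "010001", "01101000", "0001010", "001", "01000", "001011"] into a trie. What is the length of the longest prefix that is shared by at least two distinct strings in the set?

5

The deepest shared node is where two words last agree before diverging.
e.g. "01000" and "010001" share the prefix "01000" of length 5; no pair shares a longer one.
Longest shared-prefix length: 5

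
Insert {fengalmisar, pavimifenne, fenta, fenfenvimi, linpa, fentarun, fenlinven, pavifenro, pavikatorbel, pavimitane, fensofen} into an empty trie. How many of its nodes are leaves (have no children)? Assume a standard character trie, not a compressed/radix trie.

10

Leaves are exactly the stored words that no other stored word extends.
Those words: "fenfenvimi", "fengalmisar", "fenlinven", "fensofen", "fentarun", "linpa", "pavifenro", "pavikatorbel", "pavimifenne", "pavimitane"
Leaf count: 10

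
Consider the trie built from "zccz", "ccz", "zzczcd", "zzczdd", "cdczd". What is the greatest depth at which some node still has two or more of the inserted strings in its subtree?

4

Equivalently: take the maximum, over all pairs, of their longest common prefix length.
e.g. "zzczcd" and "zzczdd" share the prefix "zzcz" of length 4; no pair shares a longer one.
Longest shared-prefix length: 4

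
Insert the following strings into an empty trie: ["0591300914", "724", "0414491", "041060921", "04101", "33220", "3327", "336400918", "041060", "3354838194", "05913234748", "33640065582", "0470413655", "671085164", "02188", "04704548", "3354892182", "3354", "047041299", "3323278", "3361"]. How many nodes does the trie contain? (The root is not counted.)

For each word, the new-node count is its length minus the longest prefix already in the trie:
  "0591300914" → 10 new (0, 5, 9, 1, 3, 0, 0, 9, 1, 4)
  "724" → 3 new (7, 2, 4)
  "0414491" → prefix "0" already present; 6 new (4, 1, 4, 4, 9, 1)
  "041060921" → prefix "041" already present; 6 new (0, 6, 0, 9, 2, 1)
  "04101" → prefix "0410" already present; 1 new (1)
  "33220" → 5 new (3, 3, 2, 2, 0)
  "3327" → prefix "332" already present; 1 new (7)
  "336400918" → prefix "33" already present; 7 new (6, 4, 0, 0, 9, 1, 8)
  "041060" → prefix "041060" already present; 0 new (none)
  "3354838194" → prefix "33" already present; 8 new (5, 4, 8, 3, 8, 1, 9, 4)
  "05913234748" → prefix "05913" already present; 6 new (2, 3, 4, 7, 4, 8)
  "33640065582" → prefix "336400" already present; 5 new (6, 5, 5, 8, 2)
  "0470413655" → prefix "04" already present; 8 new (7, 0, 4, 1, 3, 6, 5, 5)
  "671085164" → 9 new (6, 7, 1, 0, 8, 5, 1, 6, 4)
  "02188" → prefix "0" already present; 4 new (2, 1, 8, 8)
  "04704548" → prefix "04704" already present; 3 new (5, 4, 8)
  "3354892182" → prefix "33548" already present; 5 new (9, 2, 1, 8, 2)
  "3354" → prefix "3354" already present; 0 new (none)
  "047041299" → prefix "047041" already present; 3 new (2, 9, 9)
  "3323278" → prefix "332" already present; 4 new (3, 2, 7, 8)
  "3361" → prefix "336" already present; 1 new (1)
Total nodes = 10 + 3 + 6 + 6 + 1 + 5 + 1 + 7 + 0 + 8 + 6 + 5 + 8 + 9 + 4 + 3 + 5 + 0 + 3 + 4 + 1 = 95

95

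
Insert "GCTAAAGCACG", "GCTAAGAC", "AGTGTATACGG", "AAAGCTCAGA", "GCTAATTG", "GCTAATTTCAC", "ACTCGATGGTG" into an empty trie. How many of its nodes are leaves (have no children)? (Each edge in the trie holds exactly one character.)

7

A leaf is a node with no children — equivalently, the end of a word that is not a proper prefix of any other stored word.
Those words: "AAAGCTCAGA", "ACTCGATGGTG", "AGTGTATACGG", "GCTAAAGCACG", "GCTAAGAC", "GCTAATTG", "GCTAATTTCAC"
Leaf count: 7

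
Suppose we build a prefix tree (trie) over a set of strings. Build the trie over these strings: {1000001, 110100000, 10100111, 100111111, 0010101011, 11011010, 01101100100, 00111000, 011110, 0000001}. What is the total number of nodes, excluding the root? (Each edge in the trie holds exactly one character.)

64

Count nodes per top-level branch (shared prefixes stored once):
  '0'-branch (0000001, 0010101011, 00111000, 01101100100, 011110): 33 nodes
  '1'-branch (1000001, 100111111, 10100111, 110100000, 11011010): 31 nodes
Sum: 64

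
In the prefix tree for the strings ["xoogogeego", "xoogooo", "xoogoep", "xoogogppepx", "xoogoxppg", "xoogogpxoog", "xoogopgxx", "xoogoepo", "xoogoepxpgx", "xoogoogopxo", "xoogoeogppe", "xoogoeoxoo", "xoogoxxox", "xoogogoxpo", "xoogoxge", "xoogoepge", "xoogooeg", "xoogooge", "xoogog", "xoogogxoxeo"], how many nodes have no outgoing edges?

Leaves are exactly the stored words that no other stored word extends.
Those words: "xoogoeogppe", "xoogoeoxoo", "xoogoepge", "xoogoepo", "xoogoepxpgx", "xoogogeego", "xoogogoxpo", "xoogogppepx", "xoogogpxoog", "xoogogxoxeo", "xoogooeg", "xoogooge", "xoogoogopxo", "xoogooo", "xoogopgxx", "xoogoxge", "xoogoxppg", "xoogoxxox"
Leaf count: 18

18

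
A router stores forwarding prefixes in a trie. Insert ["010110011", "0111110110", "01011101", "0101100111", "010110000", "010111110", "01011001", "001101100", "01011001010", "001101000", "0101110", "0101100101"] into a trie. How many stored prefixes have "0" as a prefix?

Filter for entries beginning with "0":
Matches: "001101000", "001101100", "010110000", "01011001", "0101100101", "01011001010", "010110011", "0101100111", "0101110", "01011101", "010111110", "0111110110"
Count: 12

12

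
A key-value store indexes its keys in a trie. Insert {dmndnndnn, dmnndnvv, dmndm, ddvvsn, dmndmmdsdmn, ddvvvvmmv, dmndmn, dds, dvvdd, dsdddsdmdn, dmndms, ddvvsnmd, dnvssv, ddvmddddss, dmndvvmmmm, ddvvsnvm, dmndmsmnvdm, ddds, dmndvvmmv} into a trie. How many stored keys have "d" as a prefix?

Walk to "d"; the words in its subtree are exactly those with that prefix.
Matches: "ddds", "dds", "ddvmddddss", "ddvvsn", "ddvvsnmd", "ddvvsnvm", "ddvvvvmmv", "dmndm", "dmndmmdsdmn", "dmndmn", "dmndms", "dmndmsmnvdm", "dmndnndnn", "dmndvvmmmm", "dmndvvmmv", "dmnndnvv", "dnvssv", "dsdddsdmdn", "dvvdd"
Count: 19

19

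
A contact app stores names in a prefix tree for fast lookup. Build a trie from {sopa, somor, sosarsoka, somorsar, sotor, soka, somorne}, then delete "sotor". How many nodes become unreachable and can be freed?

3

A node on "sotor"'s path can go only if nothing else ends at it or branches off below it.
The suffix "tor" (3 nodes) is used only by "sotor"; the node for "so" still has the child "p", so pruning stops there.
Nodes removed: 3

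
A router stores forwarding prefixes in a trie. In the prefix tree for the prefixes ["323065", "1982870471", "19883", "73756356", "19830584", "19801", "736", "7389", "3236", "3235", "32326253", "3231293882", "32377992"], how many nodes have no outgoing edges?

13

A leaf is a node with no children — equivalently, the end of a word that is not a proper prefix of any other stored word.
Those words: "19801", "1982870471", "19830584", "19883", "323065", "3231293882", "32326253", "3235", "3236", "32377992", "736", "73756356", "7389"
Leaf count: 13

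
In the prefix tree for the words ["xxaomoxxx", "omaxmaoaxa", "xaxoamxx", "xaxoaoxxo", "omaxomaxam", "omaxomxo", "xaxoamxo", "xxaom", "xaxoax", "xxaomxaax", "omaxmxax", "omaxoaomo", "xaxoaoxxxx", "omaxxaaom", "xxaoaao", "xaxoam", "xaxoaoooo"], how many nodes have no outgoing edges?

15

A leaf is a node with no children — equivalently, the end of a word that is not a proper prefix of any other stored word.
Those words: "omaxmaoaxa", "omaxmxax", "omaxoaomo", "omaxomaxam", "omaxomxo", "omaxxaaom", "xaxoamxo", "xaxoamxx", "xaxoaoooo", "xaxoaoxxo", "xaxoaoxxxx", "xaxoax", "xxaoaao", "xxaomoxxx", "xxaomxaax"
Leaf count: 15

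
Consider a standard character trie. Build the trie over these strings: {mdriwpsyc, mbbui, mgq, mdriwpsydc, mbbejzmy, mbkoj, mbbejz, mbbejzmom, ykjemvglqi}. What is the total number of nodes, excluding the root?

37

Insert word by word; a character creates a node only if that edge doesn't already exist:
  "mdriwpsyc" → 9 new (m, d, r, i, w, p, s, y, c)
  "mbbui" → prefix "m" already present; 4 new (b, b, u, i)
  "mgq" → prefix "m" already present; 2 new (g, q)
  "mdriwpsydc" → prefix "mdriwpsy" already present; 2 new (d, c)
  "mbbejzmy" → prefix "mbb" already present; 5 new (e, j, z, m, y)
  "mbkoj" → prefix "mb" already present; 3 new (k, o, j)
  "mbbejz" → prefix "mbbejz" already present; 0 new (none)
  "mbbejzmom" → prefix "mbbejzm" already present; 2 new (o, m)
  "ykjemvglqi" → 10 new (y, k, j, e, m, v, g, l, q, i)
Total nodes = 9 + 4 + 2 + 2 + 5 + 3 + 0 + 2 + 10 = 37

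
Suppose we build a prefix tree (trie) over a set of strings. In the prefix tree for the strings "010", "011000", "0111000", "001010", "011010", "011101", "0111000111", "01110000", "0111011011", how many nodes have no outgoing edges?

Leaves are exactly the stored words that no other stored word extends.
Those words: "001010", "010", "011000", "011010", "01110000", "0111000111", "0111011011"
Leaf count: 7

7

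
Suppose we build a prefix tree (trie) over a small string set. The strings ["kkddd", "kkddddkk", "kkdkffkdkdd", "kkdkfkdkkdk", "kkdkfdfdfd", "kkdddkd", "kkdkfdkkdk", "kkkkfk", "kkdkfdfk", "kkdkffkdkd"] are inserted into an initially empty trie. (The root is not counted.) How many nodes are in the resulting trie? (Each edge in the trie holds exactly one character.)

38

Count nodes per top-level branch (shared prefixes stored once):
  'k'-branch (kkddd, kkddddkk, kkdddkd, kkdkfdfdfd, kkdkfdfk, kkdkfdkkdk, kkdkffkdkd, kkdkffkdkdd, kkdkfkdkkdk, kkkkfk): 38 nodes
Sum: 38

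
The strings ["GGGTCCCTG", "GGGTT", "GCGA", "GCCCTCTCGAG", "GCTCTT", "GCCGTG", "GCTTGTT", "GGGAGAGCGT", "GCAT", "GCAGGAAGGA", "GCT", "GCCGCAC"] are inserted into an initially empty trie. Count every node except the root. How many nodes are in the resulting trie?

For each word, the new-node count is its length minus the longest prefix already in the trie:
  "GGGTCCCTG" → 9 new (G, G, G, T, C, C, C, T, G)
  "GGGTT" → prefix "GGGT" already present; 1 new (T)
  "GCGA" → prefix "G" already present; 3 new (C, G, A)
  "GCCCTCTCGAG" → prefix "GC" already present; 9 new (C, C, T, C, T, C, G, A, G)
  "GCTCTT" → prefix "GC" already present; 4 new (T, C, T, T)
  "GCCGTG" → prefix "GCC" already present; 3 new (G, T, G)
  "GCTTGTT" → prefix "GCT" already present; 4 new (T, G, T, T)
  "GGGAGAGCGT" → prefix "GGG" already present; 7 new (A, G, A, G, C, G, T)
  "GCAT" → prefix "GC" already present; 2 new (A, T)
  "GCAGGAAGGA" → prefix "GCA" already present; 7 new (G, G, A, A, G, G, A)
  "GCT" → prefix "GCT" already present; 0 new (none)
  "GCCGCAC" → prefix "GCCG" already present; 3 new (C, A, C)
Total nodes = 9 + 1 + 3 + 9 + 4 + 3 + 4 + 7 + 2 + 7 + 0 + 3 = 52

52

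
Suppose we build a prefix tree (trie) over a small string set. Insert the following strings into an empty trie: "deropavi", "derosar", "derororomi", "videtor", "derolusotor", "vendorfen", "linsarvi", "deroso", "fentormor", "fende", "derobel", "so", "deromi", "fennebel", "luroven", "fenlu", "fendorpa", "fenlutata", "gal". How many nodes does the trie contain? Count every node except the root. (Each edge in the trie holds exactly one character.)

Count nodes per top-level branch (shared prefixes stored once):
  'd'-branch (derobel, derolusotor, deromi, deropavi, derororomi, derosar, deroso): 30 nodes
  'f'-branch (fende, fendorpa, fenlu, fenlutata, fennebel, fentormor): 26 nodes
  'g'-branch (gal): 3 nodes
  'l'-branch (linsarvi, luroven): 14 nodes
  's'-branch (so): 2 nodes
  'v'-branch (vendorfen, videtor): 15 nodes
Sum: 90

90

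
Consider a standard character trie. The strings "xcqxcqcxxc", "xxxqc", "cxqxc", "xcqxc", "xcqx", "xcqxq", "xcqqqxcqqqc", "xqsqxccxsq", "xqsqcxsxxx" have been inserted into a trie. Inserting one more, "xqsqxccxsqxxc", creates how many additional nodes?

Walking "xqsqxccxsqxxc" from the root, the first 10 characters ("xqsqxccxsq") follow existing edges; "x" is the first miss.
Each of the 3 remaining characters creates one node.

3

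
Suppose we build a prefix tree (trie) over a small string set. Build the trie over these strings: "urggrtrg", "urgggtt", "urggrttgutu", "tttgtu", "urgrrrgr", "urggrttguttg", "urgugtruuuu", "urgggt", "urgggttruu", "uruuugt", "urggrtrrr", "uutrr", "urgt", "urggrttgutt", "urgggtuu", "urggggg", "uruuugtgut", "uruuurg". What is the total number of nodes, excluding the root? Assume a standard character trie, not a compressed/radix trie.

61

Insert word by word; a character creates a node only if that edge doesn't already exist:
  "urggrtrg" → 8 new (u, r, g, g, r, t, r, g)
  "urgggtt" → prefix "urgg" already present; 3 new (g, t, t)
  "urggrttgutu" → prefix "urggrt" already present; 5 new (t, g, u, t, u)
  "tttgtu" → 6 new (t, t, t, g, t, u)
  "urgrrrgr" → prefix "urg" already present; 5 new (r, r, r, g, r)
  "urggrttguttg" → prefix "urggrttgut" already present; 2 new (t, g)
  "urgugtruuuu" → prefix "urg" already present; 8 new (u, g, t, r, u, u, u, u)
  "urgggt" → prefix "urgggt" already present; 0 new (none)
  "urgggttruu" → prefix "urgggtt" already present; 3 new (r, u, u)
  "uruuugt" → prefix "ur" already present; 5 new (u, u, u, g, t)
  "urggrtrrr" → prefix "urggrtr" already present; 2 new (r, r)
  "uutrr" → prefix "u" already present; 4 new (u, t, r, r)
  "urgt" → prefix "urg" already present; 1 new (t)
  "urggrttgutt" → prefix "urggrttgutt" already present; 0 new (none)
  "urgggtuu" → prefix "urgggt" already present; 2 new (u, u)
  "urggggg" → prefix "urggg" already present; 2 new (g, g)
  "uruuugtgut" → prefix "uruuugt" already present; 3 new (g, u, t)
  "uruuurg" → prefix "uruuu" already present; 2 new (r, g)
Total nodes = 8 + 3 + 5 + 6 + 5 + 2 + 8 + 0 + 3 + 5 + 2 + 4 + 1 + 0 + 2 + 2 + 3 + 2 = 61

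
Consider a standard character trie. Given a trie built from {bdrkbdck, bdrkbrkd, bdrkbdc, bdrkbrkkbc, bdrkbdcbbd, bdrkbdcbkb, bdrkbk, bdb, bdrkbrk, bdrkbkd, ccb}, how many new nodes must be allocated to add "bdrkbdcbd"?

1

The longest prefix of "bdrkbdcbd" already in the trie is "bdrkbdcb" (length 8).
So 9 − 8 = 1 new nodes.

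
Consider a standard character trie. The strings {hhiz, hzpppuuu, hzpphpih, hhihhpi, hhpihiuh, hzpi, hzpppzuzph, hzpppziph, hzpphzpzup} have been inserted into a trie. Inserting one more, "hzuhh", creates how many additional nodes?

The longest prefix of "hzuhh" already in the trie is "hz" (length 2).
New nodes needed: |"hzuhh"| − 2 = 5 − 2 = 3.

3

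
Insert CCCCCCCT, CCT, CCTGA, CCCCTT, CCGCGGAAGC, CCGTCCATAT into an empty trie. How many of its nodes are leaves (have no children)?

A leaf is a node with no children — equivalently, the end of a word that is not a proper prefix of any other stored word.
Those words: "CCCCCCCT", "CCCCTT", "CCGCGGAAGC", "CCGTCCATAT", "CCTGA"
Leaf count: 5

5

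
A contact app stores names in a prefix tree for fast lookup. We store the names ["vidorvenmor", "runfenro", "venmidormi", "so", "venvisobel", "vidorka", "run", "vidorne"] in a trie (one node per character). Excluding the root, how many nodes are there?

For each word, the new-node count is its length minus the longest prefix already in the trie:
  "vidorvenmor" → 11 new (v, i, d, o, r, v, e, n, m, o, r)
  "runfenro" → 8 new (r, u, n, f, e, n, r, o)
  "venmidormi" → prefix "v" already present; 9 new (e, n, m, i, d, o, r, m, i)
  "so" → 2 new (s, o)
  "venvisobel" → prefix "ven" already present; 7 new (v, i, s, o, b, e, l)
  "vidorka" → prefix "vidor" already present; 2 new (k, a)
  "run" → prefix "run" already present; 0 new (none)
  "vidorne" → prefix "vidor" already present; 2 new (n, e)
Total nodes = 11 + 8 + 9 + 2 + 7 + 2 + 0 + 2 = 41

41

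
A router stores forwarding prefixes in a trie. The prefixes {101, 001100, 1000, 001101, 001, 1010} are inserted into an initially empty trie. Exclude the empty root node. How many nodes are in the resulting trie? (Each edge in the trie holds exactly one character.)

Count nodes per top-level branch (shared prefixes stored once):
  '0'-branch (001, 001100, 001101): 7 nodes
  '1'-branch (1000, 101, 1010): 6 nodes
Sum: 13

13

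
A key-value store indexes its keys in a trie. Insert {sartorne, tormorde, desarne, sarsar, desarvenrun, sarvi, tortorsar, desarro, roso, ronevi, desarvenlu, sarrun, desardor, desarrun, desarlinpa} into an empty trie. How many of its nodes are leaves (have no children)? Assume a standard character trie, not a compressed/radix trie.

15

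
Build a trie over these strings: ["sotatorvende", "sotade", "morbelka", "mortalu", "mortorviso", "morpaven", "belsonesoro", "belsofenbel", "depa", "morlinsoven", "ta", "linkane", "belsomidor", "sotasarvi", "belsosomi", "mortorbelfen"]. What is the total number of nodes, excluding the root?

For each word, the new-node count is its length minus the longest prefix already in the trie:
  "sotatorvende" → 12 new (s, o, t, a, t, o, r, v, e, n, d, e)
  "sotade" → prefix "sota" already present; 2 new (d, e)
  "morbelka" → 8 new (m, o, r, b, e, l, k, a)
  "mortalu" → prefix "mor" already present; 4 new (t, a, l, u)
  "mortorviso" → prefix "mort" already present; 6 new (o, r, v, i, s, o)
  "morpaven" → prefix "mor" already present; 5 new (p, a, v, e, n)
  "belsonesoro" → 11 new (b, e, l, s, o, n, e, s, o, r, o)
  "belsofenbel" → prefix "belso" already present; 6 new (f, e, n, b, e, l)
  "depa" → 4 new (d, e, p, a)
  "morlinsoven" → prefix "mor" already present; 8 new (l, i, n, s, o, v, e, n)
  "ta" → 2 new (t, a)
  "linkane" → 7 new (l, i, n, k, a, n, e)
  "belsomidor" → prefix "belso" already present; 5 new (m, i, d, o, r)
  "sotasarvi" → prefix "sota" already present; 5 new (s, a, r, v, i)
  "belsosomi" → prefix "belso" already present; 4 new (s, o, m, i)
  "mortorbelfen" → prefix "mortor" already present; 6 new (b, e, l, f, e, n)
Total nodes = 12 + 2 + 8 + 4 + 6 + 5 + 11 + 6 + 4 + 8 + 2 + 7 + 5 + 5 + 4 + 6 = 95

95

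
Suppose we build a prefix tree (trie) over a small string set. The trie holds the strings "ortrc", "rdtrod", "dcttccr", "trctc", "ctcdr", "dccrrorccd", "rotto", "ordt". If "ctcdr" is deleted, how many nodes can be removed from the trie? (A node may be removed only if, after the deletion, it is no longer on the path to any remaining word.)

A node on "ctcdr"'s path can go only if nothing else ends at it or branches off below it.
No other word shares any prefix with "ctcdr", so all 5 of its nodes go.
Nodes removed: 5

5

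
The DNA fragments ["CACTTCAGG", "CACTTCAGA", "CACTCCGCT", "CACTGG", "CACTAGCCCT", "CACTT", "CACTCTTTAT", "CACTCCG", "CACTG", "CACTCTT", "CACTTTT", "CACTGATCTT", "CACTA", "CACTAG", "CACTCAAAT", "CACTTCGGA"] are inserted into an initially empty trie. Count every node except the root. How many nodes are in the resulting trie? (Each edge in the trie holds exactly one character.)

Count nodes per top-level branch (shared prefixes stored once):
  'C'-branch (CACTA, CACTAG, CACTAGCCCT, CACTCAAAT, CACTCCG, CACTCCGCT, CACTCTT, CACTCTTTAT, CACTG, CACTGATCTT, CACTGG, CACTT, CACTTCAGA, CACTTCAGG, CACTTCGGA, CACTTTT): 42 nodes
Sum: 42

42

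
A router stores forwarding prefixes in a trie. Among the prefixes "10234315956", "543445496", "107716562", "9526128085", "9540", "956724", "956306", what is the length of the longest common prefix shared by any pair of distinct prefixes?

3

The deepest shared node is where two words last agree before diverging.
"956306" and "956724" agree on "956" (3 characters) before diverging; nothing deeper is shared.
Longest shared-prefix length: 3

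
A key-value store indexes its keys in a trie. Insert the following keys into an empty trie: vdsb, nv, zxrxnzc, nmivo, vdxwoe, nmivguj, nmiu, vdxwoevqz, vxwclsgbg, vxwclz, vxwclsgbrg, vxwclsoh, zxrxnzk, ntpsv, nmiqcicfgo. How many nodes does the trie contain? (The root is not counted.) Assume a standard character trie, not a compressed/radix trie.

Insert word by word; a character creates a node only if that edge doesn't already exist:
  "vdsb" → 4 new (v, d, s, b)
  "nv" → 2 new (n, v)
  "zxrxnzc" → 7 new (z, x, r, x, n, z, c)
  "nmivo" → prefix "n" already present; 4 new (m, i, v, o)
  "vdxwoe" → prefix "vd" already present; 4 new (x, w, o, e)
  "nmivguj" → prefix "nmiv" already present; 3 new (g, u, j)
  "nmiu" → prefix "nmi" already present; 1 new (u)
  "vdxwoevqz" → prefix "vdxwoe" already present; 3 new (v, q, z)
  "vxwclsgbg" → prefix "v" already present; 8 new (x, w, c, l, s, g, b, g)
  "vxwclz" → prefix "vxwcl" already present; 1 new (z)
  "vxwclsgbrg" → prefix "vxwclsgb" already present; 2 new (r, g)
  "vxwclsoh" → prefix "vxwcls" already present; 2 new (o, h)
  "zxrxnzk" → prefix "zxrxnz" already present; 1 new (k)
  "ntpsv" → prefix "n" already present; 4 new (t, p, s, v)
  "nmiqcicfgo" → prefix "nmi" already present; 7 new (q, c, i, c, f, g, o)
Total nodes = 4 + 2 + 7 + 4 + 4 + 3 + 1 + 3 + 8 + 1 + 2 + 2 + 1 + 4 + 7 = 53

53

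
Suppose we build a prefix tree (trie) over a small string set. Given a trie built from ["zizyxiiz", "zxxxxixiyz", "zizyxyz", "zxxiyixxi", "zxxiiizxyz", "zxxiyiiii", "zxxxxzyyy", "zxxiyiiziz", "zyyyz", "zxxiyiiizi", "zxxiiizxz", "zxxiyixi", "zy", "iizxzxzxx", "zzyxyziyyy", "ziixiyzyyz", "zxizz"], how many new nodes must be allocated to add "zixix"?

3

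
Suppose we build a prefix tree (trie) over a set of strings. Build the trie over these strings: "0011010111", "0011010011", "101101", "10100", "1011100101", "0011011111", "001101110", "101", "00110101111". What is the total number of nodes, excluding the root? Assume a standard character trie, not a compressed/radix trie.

Trie structure (* marks end of a word):
(root)
├─ 0
│  └─ 0
│     └─ 1
│        └─ 1
│           └─ 0
│              └─ 1
│                 ├─ 0
│                 │  ├─ 0
│                 │  │  └─ 1
│                 │  │     └─ 1 *
│                 │  └─ 1
│                 │     └─ 1
│                 │        └─ 1 *
│                 │           └─ 1 *
│                 └─ 1
│                    └─ 1
│                       ├─ 0 *
│                       └─ 1
│                          └─ 1 *
└─ 1
   └─ 0
      └─ 1 *
         ├─ 0
         │  └─ 0 *
         └─ 1
            ├─ 0
            │  └─ 1 *
            └─ 1
               └─ 0
                  └─ 0
                     └─ 1
                        └─ 0
                           └─ 1 *
Counting every labelled node above: 33.

33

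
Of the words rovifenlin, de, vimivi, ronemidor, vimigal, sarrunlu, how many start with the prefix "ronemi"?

Filter for entries beginning with "ronemi":
Matches: "ronemidor"
Count: 1

1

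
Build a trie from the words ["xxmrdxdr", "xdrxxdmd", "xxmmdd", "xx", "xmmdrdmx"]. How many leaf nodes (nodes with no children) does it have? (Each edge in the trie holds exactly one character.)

4

Leaves are exactly the stored words that no other stored word extends.
Those words: "xdrxxdmd", "xmmdrdmx", "xxmmdd", "xxmrdxdr"
Leaf count: 4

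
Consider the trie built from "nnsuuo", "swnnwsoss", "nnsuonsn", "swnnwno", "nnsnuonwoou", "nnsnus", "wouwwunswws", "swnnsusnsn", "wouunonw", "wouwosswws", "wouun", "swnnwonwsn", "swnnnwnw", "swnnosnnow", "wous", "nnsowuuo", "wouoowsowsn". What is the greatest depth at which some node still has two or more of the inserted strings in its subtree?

5

The deepest shared node is where two words last agree before diverging.
e.g. "nnsnuonwoou" and "nnsnus" share the prefix "nnsnu" of length 5; no pair shares a longer one.
Longest shared-prefix length: 5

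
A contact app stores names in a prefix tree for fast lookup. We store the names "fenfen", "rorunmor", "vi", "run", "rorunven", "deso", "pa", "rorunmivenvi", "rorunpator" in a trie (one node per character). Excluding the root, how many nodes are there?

38

Trie structure (* marks end of a word):
(root)
├─ d
│  └─ e
│     └─ s
│        └─ o *
├─ f
│  └─ e
│     └─ n
│        └─ f
│           └─ e
│              └─ n *
├─ p
│  └─ a *
├─ r
│  ├─ o
│  │  └─ r
│  │     └─ u
│  │        └─ n
│  │           ├─ m
│  │           │  ├─ i
│  │           │  │  └─ v
│  │           │  │     └─ e
│  │           │  │        └─ n
│  │           │  │           └─ v
│  │           │  │              └─ i *
│  │           │  └─ o
│  │           │     └─ r *
│  │           ├─ p
│  │           │  └─ a
│  │           │     └─ t
│  │           │        └─ o
│  │           │           └─ r *
│  │           └─ v
│  │              └─ e
│  │                 └─ n *
│  └─ u
│     └─ n *
└─ v
   └─ i *
Counting every labelled node above: 38.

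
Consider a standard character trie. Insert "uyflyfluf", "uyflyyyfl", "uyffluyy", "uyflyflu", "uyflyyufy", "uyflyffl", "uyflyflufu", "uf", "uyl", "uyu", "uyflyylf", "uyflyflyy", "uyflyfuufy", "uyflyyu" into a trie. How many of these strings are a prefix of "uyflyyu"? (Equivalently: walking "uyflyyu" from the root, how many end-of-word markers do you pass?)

1

Check each prefix of "uyflyyu" against the stored set — each match is an end-marker on the path.
Prefixes of the query that are stored words: "uyflyyu"
Count: 1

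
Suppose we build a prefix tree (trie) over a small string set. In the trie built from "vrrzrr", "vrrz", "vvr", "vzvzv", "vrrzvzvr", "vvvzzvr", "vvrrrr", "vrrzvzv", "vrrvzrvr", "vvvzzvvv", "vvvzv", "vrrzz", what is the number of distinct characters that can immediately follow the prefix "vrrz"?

Follow the path "vrrz" to its node, then look at its outgoing edges.
Characters that immediately follow "vrrz" among the stored strings: {r, v, z}.
That node has 3 child edges.

3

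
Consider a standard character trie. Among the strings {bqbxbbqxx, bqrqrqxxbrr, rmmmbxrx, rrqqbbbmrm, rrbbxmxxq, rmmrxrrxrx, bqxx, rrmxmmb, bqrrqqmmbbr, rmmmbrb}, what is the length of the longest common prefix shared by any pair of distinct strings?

5

Look for the deepest trie node that still has at least two words in its subtree.
"rmmmbrb" and "rmmmbxrx" agree on "rmmmb" (5 characters) before diverging; nothing deeper is shared.
Longest shared-prefix length: 5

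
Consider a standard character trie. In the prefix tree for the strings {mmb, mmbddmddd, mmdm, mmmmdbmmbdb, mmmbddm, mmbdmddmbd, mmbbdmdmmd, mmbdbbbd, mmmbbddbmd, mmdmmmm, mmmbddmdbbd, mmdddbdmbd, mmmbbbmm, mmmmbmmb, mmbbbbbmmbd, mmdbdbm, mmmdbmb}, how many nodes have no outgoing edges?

14

Leaves are exactly the stored words that no other stored word extends.
Those words: "mmbbbbbmmbd", "mmbbdmdmmd", "mmbdbbbd", "mmbddmddd", "mmbdmddmbd", "mmdbdbm", "mmdddbdmbd", "mmdmmmm", "mmmbbbmm", "mmmbbddbmd", "mmmbddmdbbd", "mmmdbmb", "mmmmbmmb", "mmmmdbmmbdb"
Leaf count: 14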